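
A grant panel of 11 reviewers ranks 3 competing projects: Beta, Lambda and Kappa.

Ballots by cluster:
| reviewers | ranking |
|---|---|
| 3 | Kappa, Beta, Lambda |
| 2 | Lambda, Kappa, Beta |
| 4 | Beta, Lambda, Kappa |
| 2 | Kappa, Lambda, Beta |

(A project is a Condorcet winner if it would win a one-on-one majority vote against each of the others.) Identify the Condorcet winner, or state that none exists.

Pairwise majorities:
Beta vs Lambda: Beta preferred on 3+4 = 7 ballots; Beta wins 7–4.
Beta–Kappa: Kappa 7–4.
Lambda vs Kappa: Lambda, 6–5.
Every project loses at least once (Beta loses to Kappa; Lambda loses to Beta; Kappa loses to Lambda). The majority relation contains the cycle Beta beats Lambda beats Kappa beats Beta, so there is no Condorcet winner.

none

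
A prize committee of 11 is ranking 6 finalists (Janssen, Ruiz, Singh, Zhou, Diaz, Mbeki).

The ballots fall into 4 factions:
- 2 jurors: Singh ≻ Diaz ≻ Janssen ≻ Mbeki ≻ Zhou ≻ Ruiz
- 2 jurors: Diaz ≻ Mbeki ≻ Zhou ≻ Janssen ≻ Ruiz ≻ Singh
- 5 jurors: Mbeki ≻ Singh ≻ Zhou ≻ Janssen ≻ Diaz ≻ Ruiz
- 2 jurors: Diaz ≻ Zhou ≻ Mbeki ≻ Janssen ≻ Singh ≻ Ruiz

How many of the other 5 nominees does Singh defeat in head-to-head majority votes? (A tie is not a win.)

Singh against each rival (11 jurors):
Singh vs Janssen: Singh preferred on 2+5 = 7 ballots; Singh wins 7–4.
Singh vs Ruiz: Singh wins 9–2.
Singh vs Zhou: Singh is ranked higher on 2+5 = 7 ballots, Zhou on 4. Singh wins 7–4.
Singh vs Diaz: 7 to 4, Singh.
Singh–Mbeki: Mbeki 9–2.
Singh beats Janssen, Ruiz, Zhou, Diaz; loses to Mbeki — 4 pairwise wins.

4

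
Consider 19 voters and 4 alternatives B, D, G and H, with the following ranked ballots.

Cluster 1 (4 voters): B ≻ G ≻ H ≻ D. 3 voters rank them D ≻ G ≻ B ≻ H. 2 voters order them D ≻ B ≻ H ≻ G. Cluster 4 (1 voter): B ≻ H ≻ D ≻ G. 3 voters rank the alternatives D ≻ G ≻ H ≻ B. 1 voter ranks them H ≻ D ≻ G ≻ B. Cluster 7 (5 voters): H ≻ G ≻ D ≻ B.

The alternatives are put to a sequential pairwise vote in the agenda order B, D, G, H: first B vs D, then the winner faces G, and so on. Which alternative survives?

H

Round 1: B vs D — 5–14, D advances.
Round 2: D vs G — 10–9, D advances.
Round 3: D vs H — 8–11, H advances.
H survives the agenda.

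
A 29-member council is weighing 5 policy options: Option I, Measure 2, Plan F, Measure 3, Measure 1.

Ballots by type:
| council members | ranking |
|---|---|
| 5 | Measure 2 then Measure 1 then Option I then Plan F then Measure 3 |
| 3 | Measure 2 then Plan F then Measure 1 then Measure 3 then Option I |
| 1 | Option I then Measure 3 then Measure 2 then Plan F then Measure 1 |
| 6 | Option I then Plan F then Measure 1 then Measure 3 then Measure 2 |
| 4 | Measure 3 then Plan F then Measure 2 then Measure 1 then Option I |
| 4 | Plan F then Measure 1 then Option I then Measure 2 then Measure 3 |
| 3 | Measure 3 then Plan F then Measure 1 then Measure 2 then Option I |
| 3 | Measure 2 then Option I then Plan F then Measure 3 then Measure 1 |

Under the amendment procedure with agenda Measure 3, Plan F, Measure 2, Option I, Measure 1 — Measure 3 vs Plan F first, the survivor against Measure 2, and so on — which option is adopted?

Measure 1

Round 1: Measure 3 vs Plan F — 8–21, Plan F advances.
Round 2: Plan F vs Measure 2 — 17–12, Plan F advances.
Round 3: Plan F vs Option I — 14–15, Option I advances.
Round 4: Option I vs Measure 1 — 10–19, Measure 1 advances.
The agenda winner is Measure 1.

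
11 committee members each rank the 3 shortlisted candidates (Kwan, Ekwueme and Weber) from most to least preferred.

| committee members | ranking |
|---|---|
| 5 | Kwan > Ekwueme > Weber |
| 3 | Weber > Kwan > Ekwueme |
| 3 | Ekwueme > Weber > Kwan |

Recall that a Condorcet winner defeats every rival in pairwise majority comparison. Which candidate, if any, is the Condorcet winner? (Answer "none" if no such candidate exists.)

none

Check each pair by majority over 11 ballots:
Kwan vs Ekwueme: Kwan, 8–3.
Kwan vs Weber: Weber wins 6–5.
Ekwueme vs Weber: Ekwueme, 8–3.
No candidate is unbeaten: Kwan loses to Weber; Ekwueme loses to Kwan; Weber loses to Ekwueme. In particular Kwan → Ekwueme → Weber → Kwan is a majority cycle — no Condorcet winner exists.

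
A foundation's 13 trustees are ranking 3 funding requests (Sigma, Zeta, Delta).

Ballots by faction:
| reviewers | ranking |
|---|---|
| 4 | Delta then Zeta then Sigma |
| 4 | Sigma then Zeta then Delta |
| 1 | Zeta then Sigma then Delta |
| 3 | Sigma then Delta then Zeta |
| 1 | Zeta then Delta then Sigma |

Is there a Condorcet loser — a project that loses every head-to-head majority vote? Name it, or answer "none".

Head-to-head results (13 reviewers):
Sigma vs Zeta: Sigma preferred on 4+3 = 7 ballots; Sigma wins 7–6.
Sigma vs Delta: Sigma is ranked higher on 4+1+3 = 8 ballots, Delta on 5. Sigma wins 8–5.
Zeta vs Delta: Delta wins 7–6.
Zeta is beaten in every head-to-head and is the Condorcet loser.

Zeta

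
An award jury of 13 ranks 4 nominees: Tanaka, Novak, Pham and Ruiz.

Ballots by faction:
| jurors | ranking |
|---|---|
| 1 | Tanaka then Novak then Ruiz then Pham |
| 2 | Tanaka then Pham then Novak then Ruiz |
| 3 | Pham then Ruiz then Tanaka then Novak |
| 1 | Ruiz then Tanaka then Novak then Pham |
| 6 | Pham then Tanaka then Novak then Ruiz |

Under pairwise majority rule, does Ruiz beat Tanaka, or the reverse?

Ballots ranking Ruiz above Tanaka: 3 + 1 = 4.
Ballots ranking Tanaka above Ruiz: 13 − 4 = 9.
Tanaka wins the head-to-head 9–4.

Tanaka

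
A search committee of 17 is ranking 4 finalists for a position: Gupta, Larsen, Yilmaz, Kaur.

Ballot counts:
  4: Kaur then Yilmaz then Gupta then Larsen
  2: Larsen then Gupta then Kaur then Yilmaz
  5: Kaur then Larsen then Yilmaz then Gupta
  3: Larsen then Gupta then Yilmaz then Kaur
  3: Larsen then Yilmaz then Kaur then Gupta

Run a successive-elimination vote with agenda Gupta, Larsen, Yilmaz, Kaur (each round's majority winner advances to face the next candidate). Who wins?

Kaur

Round 1: Gupta vs Larsen — 4–13, Larsen advances.
Round 2: Larsen vs Yilmaz — 13–4, Larsen advances.
Round 3: Larsen vs Kaur — 8–9, Kaur advances.
The agenda winner is Kaur.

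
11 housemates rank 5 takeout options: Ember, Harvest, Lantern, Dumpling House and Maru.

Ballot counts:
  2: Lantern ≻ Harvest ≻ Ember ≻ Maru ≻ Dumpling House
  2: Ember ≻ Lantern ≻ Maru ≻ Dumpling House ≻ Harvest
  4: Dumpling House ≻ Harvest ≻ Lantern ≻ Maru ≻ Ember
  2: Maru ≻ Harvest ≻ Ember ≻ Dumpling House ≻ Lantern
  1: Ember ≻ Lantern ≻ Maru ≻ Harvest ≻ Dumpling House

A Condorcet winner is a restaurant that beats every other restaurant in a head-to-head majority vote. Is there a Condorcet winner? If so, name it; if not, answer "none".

Check each pair by majority over 11 ballots:
Ember–Harvest: Harvest 8–3.
Ember vs Lantern: 2+2+1 = 5 for Ember, 6 for Lantern — Lantern by 6–5.
Ember vs Dumpling House: Ember preferred on 2+2+2+1 = 7 ballots; Ember wins 7–4.
Ember–Maru: Maru 6–5.
Harvest vs Lantern: Harvest, 6–5.
Harvest vs Dumpling House: Harvest preferred on 2+2+1 = 5 ballots; Dumpling House wins 6–5.
Harvest vs Maru: Harvest wins 6–5.
Lantern vs Dumpling House: 2+2+1 = 5 for Lantern, 6 for Dumpling House — Dumpling House by 6–5.
Lantern vs Maru: Lantern, 9–2.
Dumpling House vs Maru: Dumpling House preferred on 4 ballots; Maru wins 7–4.
No restaurant is unbeaten: Ember loses to Harvest; Harvest loses to Dumpling House; Lantern loses to Harvest; Dumpling House loses to Ember; Maru loses to Harvest. In particular Ember beats Dumpling House beats Harvest beats Ember is a majority cycle — no Condorcet winner exists.

none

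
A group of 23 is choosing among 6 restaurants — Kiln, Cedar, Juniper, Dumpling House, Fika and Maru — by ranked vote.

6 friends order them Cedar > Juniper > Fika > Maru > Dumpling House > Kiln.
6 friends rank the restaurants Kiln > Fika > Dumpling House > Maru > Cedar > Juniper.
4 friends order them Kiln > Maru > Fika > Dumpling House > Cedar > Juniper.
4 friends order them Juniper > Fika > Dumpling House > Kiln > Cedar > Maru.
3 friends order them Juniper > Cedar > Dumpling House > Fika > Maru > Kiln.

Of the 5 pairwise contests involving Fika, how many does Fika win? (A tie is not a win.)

4

Fika against each rival (23 friends):
Fika vs Kiln: Fika, 13–10.
Fika vs Cedar: Fika wins 14–9.
Fika vs Juniper: Juniper wins 13–10.
Fika vs Dumpling House: Fika preferred on 6+6+4+4 = 20 ballots; Fika wins 20–3.
Fika vs Maru: Fika preferred on 6+6+4+3 = 19 ballots; Fika wins 19–4.
Fika beats Kiln, Cedar, Dumpling House, Maru; loses to Juniper — 4 pairwise wins.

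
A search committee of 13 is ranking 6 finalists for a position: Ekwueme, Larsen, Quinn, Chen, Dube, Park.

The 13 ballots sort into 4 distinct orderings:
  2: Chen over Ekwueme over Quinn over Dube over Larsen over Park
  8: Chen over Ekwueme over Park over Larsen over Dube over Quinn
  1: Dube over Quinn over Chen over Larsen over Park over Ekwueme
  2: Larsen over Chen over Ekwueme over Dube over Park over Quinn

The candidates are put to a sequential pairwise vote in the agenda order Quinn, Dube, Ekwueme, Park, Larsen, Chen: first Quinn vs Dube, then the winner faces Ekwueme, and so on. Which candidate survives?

Chen

Round 1: Quinn vs Dube — 2–11, Dube advances.
Round 2: Dube vs Ekwueme — 1–12, Ekwueme advances.
Round 3: Ekwueme vs Park — 12–1, Ekwueme advances.
Round 4: Ekwueme vs Larsen — 10–3, Ekwueme advances.
Round 5: Ekwueme vs Chen — 0–13, Chen advances.
The agenda winner is Chen.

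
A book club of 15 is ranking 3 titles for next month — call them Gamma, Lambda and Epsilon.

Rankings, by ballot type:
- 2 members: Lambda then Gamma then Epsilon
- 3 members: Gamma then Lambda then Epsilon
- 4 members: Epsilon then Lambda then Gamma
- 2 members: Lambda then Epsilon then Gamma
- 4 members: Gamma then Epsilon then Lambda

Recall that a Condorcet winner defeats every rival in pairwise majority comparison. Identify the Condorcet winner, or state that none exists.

Head-to-head results (15 members):
Gamma vs Lambda: Lambda wins 8–7.
Gamma–Epsilon: Gamma 9–6.
Lambda vs Epsilon: Epsilon wins 8–7.
Every book loses at least once (Gamma loses to Lambda; Lambda loses to Epsilon; Epsilon loses to Gamma). The majority relation contains the cycle Gamma > Epsilon > Lambda > Gamma, so there is no Condorcet winner.

none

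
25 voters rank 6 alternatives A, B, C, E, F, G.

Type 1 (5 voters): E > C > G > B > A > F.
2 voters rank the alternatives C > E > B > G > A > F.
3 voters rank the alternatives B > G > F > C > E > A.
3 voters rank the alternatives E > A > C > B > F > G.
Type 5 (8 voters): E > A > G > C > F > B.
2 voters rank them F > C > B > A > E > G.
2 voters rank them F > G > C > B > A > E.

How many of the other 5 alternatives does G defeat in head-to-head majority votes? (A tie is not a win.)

G against each rival (25 voters):
G vs A: 12 to 13, A.
G vs B: 5+8+2 = 15 for G, 10 for B — G by 15–10.
G vs C: 13 to 12, G.
G vs E: E wins 20–5.
G vs F: G is ranked higher on 5+2+3+8 = 18 ballots, F on 7. G wins 18–7.
G beats B, C, F; loses to A, E — 3 pairwise wins.

3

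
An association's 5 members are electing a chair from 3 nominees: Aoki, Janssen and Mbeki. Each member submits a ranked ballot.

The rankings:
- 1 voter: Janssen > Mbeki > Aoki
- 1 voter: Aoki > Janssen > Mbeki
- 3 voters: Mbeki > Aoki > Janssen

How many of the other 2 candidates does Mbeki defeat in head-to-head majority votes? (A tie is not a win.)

Mbeki against each rival (5 voters):
Mbeki vs Aoki: Mbeki preferred on 1+3 = 4 ballots; Mbeki wins 4–1.
Mbeki–Janssen: Mbeki 3–2.
Mbeki beats Aoki, Janssen — 2 pairwise wins.

2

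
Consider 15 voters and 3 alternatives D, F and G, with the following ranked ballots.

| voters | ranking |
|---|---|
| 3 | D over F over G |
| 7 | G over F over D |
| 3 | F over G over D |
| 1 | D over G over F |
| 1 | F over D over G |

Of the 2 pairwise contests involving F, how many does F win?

1

F against each rival (15 voters):
F vs D: 7+3+1 = 11 for F, 4 for D — F by 11–4.
F–G: G 8–7.
F beats D; loses to G — 1 pairwise win.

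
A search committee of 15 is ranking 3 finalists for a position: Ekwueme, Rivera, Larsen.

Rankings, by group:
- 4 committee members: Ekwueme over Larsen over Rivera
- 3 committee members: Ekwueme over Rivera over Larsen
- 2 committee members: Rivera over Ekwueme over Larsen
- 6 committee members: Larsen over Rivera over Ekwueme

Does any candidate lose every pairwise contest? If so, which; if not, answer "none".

Pairwise majorities:
Ekwueme–Rivera: Rivera 8–7.
Ekwueme–Larsen: Ekwueme 9–6.
Rivera vs Larsen: Rivera preferred on 3+2 = 5 ballots; Larsen wins 10–5.
Each candidate has at least one pairwise win (Ekwueme beats Larsen; Rivera beats Ekwueme; Larsen beats Rivera) — no Condorcet loser.

none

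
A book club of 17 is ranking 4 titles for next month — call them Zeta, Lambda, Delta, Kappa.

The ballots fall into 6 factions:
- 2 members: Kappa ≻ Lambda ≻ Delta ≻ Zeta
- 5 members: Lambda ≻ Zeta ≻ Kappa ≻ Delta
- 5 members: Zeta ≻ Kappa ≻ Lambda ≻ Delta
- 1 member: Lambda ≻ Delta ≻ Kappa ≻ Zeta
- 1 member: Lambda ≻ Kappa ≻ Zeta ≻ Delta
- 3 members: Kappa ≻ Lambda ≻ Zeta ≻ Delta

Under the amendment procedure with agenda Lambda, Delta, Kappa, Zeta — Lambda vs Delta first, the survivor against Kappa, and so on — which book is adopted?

Zeta

Round 1: Lambda vs Delta — 17–0, Lambda advances.
Round 2: Lambda vs Kappa — 7–10, Kappa advances.
Round 3: Kappa vs Zeta — 7–10, Zeta advances.
Zeta survives the agenda.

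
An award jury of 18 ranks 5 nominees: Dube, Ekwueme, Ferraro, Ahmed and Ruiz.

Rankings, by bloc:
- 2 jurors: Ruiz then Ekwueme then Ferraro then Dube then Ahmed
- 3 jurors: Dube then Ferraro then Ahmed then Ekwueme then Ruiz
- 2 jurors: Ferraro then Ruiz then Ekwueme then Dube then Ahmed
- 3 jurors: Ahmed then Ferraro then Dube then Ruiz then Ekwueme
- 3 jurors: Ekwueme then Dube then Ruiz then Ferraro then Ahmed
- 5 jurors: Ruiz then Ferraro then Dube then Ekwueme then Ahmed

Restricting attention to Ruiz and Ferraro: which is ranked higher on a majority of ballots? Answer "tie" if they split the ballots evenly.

Ruiz

Ballots ranking Ruiz above Ferraro: 2 + 3 + 5 = 10.
Ballots ranking Ferraro above Ruiz: 18 − 10 = 8.
Ruiz wins the head-to-head 10–8.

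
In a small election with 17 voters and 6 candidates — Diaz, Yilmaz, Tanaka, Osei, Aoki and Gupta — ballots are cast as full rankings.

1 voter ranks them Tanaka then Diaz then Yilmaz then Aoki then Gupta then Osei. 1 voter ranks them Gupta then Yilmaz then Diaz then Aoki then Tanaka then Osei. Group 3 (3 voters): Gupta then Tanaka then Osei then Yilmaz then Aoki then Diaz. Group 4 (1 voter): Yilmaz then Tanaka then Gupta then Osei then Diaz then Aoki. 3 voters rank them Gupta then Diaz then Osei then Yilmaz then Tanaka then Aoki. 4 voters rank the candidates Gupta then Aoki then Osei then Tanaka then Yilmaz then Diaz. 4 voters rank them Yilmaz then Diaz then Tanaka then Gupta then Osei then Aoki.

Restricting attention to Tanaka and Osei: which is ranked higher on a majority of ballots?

Tanaka

Ballots ranking Tanaka above Osei: 1 + 1 + 3 + 1 + 4 = 10.
Ballots ranking Osei above Tanaka: 17 − 10 = 7.
Tanaka wins the head-to-head 10–7.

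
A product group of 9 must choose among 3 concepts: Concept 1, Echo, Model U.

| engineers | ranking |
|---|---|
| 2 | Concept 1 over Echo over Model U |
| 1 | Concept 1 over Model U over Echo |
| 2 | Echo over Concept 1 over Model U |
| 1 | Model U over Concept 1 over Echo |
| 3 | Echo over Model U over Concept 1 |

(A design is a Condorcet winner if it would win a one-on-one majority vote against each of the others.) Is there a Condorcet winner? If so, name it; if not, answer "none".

Pairwise majorities:
Concept 1 vs Echo: Echo, 5–4.
Concept 1–Model U: Concept 1 5–4.
Echo vs Model U: Echo wins 7–2.
Echo defeats every rival head-to-head and is the Condorcet winner.

Echo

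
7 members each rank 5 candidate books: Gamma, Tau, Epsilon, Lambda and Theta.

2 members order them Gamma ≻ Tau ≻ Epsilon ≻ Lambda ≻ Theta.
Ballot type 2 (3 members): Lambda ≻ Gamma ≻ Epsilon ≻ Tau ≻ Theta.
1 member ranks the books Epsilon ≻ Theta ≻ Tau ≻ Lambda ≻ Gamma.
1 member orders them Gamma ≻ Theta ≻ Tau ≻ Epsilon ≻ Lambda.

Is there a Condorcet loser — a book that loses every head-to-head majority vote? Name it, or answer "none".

Theta

Pairwise majorities:
Gamma vs Tau: Gamma wins 6–1.
Gamma vs Epsilon: 2+3+1 = 6 for Gamma, 1 for Epsilon — Gamma by 6–1.
Gamma vs Lambda: 3 to 4, Lambda.
Gamma–Theta: Gamma 6–1.
Tau vs Epsilon: Epsilon, 4–3.
Tau vs Lambda: Tau wins 4–3.
Tau vs Theta: Tau, 5–2.
Epsilon vs Lambda: 2+1+1 = 4 for Epsilon, 3 for Lambda — Epsilon by 4–3.
Epsilon vs Theta: Epsilon wins 6–1.
Lambda vs Theta: Lambda wins 5–2.
Theta is beaten in every head-to-head and is the Condorcet loser.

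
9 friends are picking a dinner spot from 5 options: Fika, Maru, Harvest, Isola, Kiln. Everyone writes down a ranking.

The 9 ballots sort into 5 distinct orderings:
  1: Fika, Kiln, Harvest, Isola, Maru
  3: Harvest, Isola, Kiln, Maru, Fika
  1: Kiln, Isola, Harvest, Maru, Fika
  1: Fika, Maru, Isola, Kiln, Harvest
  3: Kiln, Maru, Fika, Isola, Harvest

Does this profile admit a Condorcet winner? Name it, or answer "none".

Kiln

Pairwise majorities:
Fika vs Maru: 1+1 = 2 for Fika, 7 for Maru — Maru by 7–2.
Fika vs Harvest: 5 to 4, Fika.
Fika vs Isola: Fika is ranked higher on 1+1+3 = 5 ballots, Isola on 4. Fika wins 5–4.
Fika vs Kiln: 2 to 7, Kiln.
Maru vs Harvest: 4 to 5, Harvest.
Maru vs Isola: Maru is ranked higher on 1+3 = 4 ballots, Isola on 5. Isola wins 5–4.
Maru vs Kiln: Maru is ranked higher on 1 ballot, Kiln on 8. Kiln wins 8–1.
Harvest vs Isola: Harvest is ranked higher on 1+3 = 4 ballots, Isola on 5. Isola wins 5–4.
Harvest vs Kiln: 3 for Harvest, 6 for Kiln — Kiln by 6–3.
Isola vs Kiln: Isola is ranked higher on 3+1 = 4 ballots, Kiln on 5. Kiln wins 5–4.
Kiln defeats every rival head-to-head and is the Condorcet winner.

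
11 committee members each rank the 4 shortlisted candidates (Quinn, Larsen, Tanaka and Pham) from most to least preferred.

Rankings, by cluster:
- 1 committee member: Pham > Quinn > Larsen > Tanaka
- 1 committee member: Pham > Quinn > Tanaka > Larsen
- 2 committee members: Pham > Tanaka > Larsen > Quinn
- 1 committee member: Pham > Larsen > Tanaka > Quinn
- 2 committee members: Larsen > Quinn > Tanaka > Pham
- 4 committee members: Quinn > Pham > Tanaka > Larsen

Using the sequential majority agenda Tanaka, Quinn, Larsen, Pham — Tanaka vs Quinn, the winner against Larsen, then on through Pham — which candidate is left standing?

Quinn

Round 1: Tanaka vs Quinn — 3–8, Quinn advances.
Round 2: Quinn vs Larsen — 6–5, Quinn advances.
Round 3: Quinn vs Pham — 6–5, Quinn advances.
Quinn survives the agenda.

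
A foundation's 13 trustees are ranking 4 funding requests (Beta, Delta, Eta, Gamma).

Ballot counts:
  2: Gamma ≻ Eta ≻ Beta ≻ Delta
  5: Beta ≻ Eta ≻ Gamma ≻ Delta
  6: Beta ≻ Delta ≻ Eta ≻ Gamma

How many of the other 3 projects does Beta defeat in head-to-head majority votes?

Beta against each rival (13 reviewers):
Beta vs Delta: Beta, 13–0.
Beta vs Eta: Beta wins 11–2.
Beta vs Gamma: Beta, 11–2.
Beta beats Delta, Eta, Gamma — 3 pairwise wins.

3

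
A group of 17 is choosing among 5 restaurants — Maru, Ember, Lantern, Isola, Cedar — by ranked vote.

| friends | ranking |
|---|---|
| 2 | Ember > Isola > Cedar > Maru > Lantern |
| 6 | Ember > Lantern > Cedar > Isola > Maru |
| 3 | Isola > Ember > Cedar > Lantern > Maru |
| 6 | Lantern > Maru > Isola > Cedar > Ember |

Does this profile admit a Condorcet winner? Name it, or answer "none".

none

Head-to-head results (17 friends):
Maru vs Ember: Ember wins 11–6.
Maru–Lantern: Lantern 15–2.
Maru vs Isola: Isola, 11–6.
Maru vs Cedar: Cedar, 11–6.
Ember–Lantern: Ember 11–6.
Ember vs Isola: Isola, 9–8.
Ember–Cedar: Ember 11–6.
Lantern–Isola: Lantern 12–5.
Lantern vs Cedar: Lantern, 12–5.
Isola vs Cedar: Isola, 11–6.
No restaurant is unbeaten: Maru loses to Ember; Ember loses to Isola; Lantern loses to Ember; Isola loses to Lantern; Cedar loses to Ember. In particular Ember → Lantern → Isola → Ember is a majority cycle — no Condorcet winner exists.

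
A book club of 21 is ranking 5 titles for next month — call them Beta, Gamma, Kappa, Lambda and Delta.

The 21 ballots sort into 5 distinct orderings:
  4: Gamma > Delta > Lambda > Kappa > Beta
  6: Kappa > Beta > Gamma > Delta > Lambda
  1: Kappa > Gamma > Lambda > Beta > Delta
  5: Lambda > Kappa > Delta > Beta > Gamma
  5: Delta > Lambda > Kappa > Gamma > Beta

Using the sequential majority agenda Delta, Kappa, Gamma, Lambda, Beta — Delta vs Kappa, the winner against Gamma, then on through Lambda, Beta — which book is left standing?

Lambda

Round 1: Delta vs Kappa — 9–12, Kappa advances.
Round 2: Kappa vs Gamma — 17–4, Kappa advances.
Round 3: Kappa vs Lambda — 7–14, Lambda advances.
Round 4: Lambda vs Beta — 15–6, Lambda advances.
The agenda winner is Lambda.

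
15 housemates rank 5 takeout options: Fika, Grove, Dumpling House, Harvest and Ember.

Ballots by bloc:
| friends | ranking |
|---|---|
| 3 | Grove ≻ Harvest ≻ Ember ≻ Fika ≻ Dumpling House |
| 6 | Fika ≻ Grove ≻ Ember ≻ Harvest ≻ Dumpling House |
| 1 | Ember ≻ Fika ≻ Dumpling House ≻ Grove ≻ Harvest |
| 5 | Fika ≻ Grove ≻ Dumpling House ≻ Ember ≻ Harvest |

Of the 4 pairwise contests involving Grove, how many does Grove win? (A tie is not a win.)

3

Grove against each rival (15 friends):
Grove vs Fika: Fika, 12–3.
Grove vs Dumpling House: 14 to 1, Grove.
Grove vs Harvest: Grove, 15–0.
Grove vs Ember: 14 to 1, Grove.
Grove beats Dumpling House, Harvest, Ember; loses to Fika — 3 pairwise wins.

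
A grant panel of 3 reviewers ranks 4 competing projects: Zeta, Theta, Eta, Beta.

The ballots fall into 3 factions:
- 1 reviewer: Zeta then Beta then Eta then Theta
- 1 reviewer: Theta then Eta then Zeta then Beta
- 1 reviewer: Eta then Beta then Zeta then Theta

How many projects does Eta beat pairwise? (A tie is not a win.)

3

Eta against each rival (3 reviewers):
Eta vs Zeta: 1+1 = 2 for Eta, 1 for Zeta — Eta by 2–1.
Eta vs Theta: Eta is ranked higher on 1+1 = 2 ballots, Theta on 1. Eta wins 2–1.
Eta vs Beta: 2 to 1, Eta.
Eta beats Zeta, Theta, Beta — 3 pairwise wins.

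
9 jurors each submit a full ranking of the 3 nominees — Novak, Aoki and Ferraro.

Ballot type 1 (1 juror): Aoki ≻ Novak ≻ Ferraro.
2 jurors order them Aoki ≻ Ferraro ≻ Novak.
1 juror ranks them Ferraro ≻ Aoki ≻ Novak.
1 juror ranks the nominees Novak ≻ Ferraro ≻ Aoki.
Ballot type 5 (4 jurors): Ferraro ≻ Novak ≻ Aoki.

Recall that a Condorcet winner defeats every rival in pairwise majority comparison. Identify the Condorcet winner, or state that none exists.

Ferraro

Check each pair by majority over 9 ballots:
Novak–Aoki: Novak 5–4.
Novak vs Ferraro: Ferraro wins 7–2.
Aoki vs Ferraro: Ferraro, 6–3.
Ferraro beats each of Novak, Aoki — Ferraro is the Condorcet winner.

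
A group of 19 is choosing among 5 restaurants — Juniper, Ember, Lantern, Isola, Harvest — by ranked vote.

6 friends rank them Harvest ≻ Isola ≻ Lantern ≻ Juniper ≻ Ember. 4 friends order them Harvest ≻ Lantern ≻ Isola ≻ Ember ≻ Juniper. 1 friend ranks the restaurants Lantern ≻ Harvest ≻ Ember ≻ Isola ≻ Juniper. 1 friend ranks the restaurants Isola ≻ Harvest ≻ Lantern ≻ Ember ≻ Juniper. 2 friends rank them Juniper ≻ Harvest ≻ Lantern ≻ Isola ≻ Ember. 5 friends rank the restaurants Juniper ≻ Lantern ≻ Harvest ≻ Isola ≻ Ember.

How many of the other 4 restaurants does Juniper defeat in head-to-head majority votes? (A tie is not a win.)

1

Juniper against each rival (19 friends):
Juniper–Ember: Juniper 13–6.
Juniper vs Lantern: Lantern wins 12–7.
Juniper–Isola: Isola 12–7.
Juniper–Harvest: Harvest 12–7.
Juniper beats Ember; loses to Lantern, Isola, Harvest — 1 pairwise win.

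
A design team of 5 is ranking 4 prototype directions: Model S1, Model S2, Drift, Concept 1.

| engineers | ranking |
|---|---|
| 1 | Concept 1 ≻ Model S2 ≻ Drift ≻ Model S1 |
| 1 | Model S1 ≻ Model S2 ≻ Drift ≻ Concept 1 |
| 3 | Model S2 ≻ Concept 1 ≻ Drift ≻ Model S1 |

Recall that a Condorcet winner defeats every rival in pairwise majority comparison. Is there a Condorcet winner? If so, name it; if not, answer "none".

Check each pair by majority over 5 ballots:
Model S1 vs Model S2: Model S2 wins 4–1.
Model S1 vs Drift: Drift, 4–1.
Model S1 vs Concept 1: Concept 1 wins 4–1.
Model S2–Drift: Model S2 5–0.
Model S2 vs Concept 1: Model S2, 4–1.
Drift–Concept 1: Concept 1 4–1.
Model S2 beats each of Model S1, Drift, Concept 1 — Model S2 is the Condorcet winner.

Model S2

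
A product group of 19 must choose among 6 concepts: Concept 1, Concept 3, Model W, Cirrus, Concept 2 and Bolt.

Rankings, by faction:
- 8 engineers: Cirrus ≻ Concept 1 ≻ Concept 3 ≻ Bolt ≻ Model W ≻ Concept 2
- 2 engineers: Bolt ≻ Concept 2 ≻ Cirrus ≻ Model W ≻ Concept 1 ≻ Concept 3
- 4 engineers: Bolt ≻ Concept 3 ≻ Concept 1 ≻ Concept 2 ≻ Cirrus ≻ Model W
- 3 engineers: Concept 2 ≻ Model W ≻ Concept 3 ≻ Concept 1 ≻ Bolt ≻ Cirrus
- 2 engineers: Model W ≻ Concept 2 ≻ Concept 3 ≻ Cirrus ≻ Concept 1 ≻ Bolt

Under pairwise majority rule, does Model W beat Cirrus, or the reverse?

Ballots ranking Model W above Cirrus: 3 + 2 = 5.
Ballots ranking Cirrus above Model W: 19 − 5 = 14.
Cirrus wins the head-to-head 14–5.

Cirrus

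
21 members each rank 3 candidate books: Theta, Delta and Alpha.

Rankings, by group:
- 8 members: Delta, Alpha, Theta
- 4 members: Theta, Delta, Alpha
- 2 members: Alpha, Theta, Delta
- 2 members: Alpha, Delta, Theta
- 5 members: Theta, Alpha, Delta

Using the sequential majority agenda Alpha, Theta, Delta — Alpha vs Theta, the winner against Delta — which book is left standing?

Delta

Round 1: Alpha vs Theta — 12–9, Alpha advances.
Round 2: Alpha vs Delta — 9–12, Delta advances.
The agenda winner is Delta.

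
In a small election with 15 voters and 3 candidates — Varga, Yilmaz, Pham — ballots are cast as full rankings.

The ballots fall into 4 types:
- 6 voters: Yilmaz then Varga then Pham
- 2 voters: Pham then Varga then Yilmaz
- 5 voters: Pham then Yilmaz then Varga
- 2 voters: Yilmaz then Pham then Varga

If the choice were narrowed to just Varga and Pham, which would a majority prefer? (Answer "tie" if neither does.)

Ballots ranking Varga above Pham: 6.
Ballots ranking Pham above Varga: 15 − 6 = 9.
Pham wins the head-to-head 9–6.

Pham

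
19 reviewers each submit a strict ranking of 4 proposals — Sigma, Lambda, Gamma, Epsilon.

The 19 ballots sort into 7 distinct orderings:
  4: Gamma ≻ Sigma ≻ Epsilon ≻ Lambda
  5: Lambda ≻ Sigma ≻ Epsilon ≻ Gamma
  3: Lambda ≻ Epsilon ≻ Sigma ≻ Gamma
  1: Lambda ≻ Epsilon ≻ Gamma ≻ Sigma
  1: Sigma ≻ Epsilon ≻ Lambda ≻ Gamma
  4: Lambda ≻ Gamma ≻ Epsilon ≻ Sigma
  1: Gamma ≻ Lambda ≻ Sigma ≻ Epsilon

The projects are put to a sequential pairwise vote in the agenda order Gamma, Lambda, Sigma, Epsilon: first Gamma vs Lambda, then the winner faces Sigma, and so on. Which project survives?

Round 1: Gamma vs Lambda — 5–14, Lambda advances.
Round 2: Lambda vs Sigma — 14–5, Lambda advances.
Round 3: Lambda vs Epsilon — 14–5, Lambda advances.
The agenda winner is Lambda.

Lambda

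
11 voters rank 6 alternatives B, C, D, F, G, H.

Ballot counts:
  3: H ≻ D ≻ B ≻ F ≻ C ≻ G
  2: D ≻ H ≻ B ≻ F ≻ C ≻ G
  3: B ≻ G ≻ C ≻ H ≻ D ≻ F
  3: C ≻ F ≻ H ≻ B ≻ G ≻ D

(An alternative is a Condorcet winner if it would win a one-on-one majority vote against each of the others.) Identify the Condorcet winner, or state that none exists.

none

Pairwise majorities:
B vs C: B wins 8–3.
B vs D: B preferred on 3+3 = 6 ballots; B wins 6–5.
B vs F: 3+2+3 = 8 for B, 3 for F — B by 8–3.
B vs G: 3+2+3+3 = 11 for B, 0 for G — B by 11–0.
B–H: H 8–3.
C vs D: C preferred on 3+3 = 6 ballots; C wins 6–5.
C vs F: C, 6–5.
C vs G: 3+2+3 = 8 for C, 3 for G — C by 8–3.
C–H: C 6–5.
D vs F: D wins 8–3.
D vs G: D is ranked higher on 3+2 = 5 ballots, G on 6. G wins 6–5.
D vs H: H wins 9–2.
F vs G: F preferred on 3+2+3 = 8 ballots; F wins 8–3.
F vs H: H, 8–3.
G vs H: G preferred on 3 ballots; H wins 8–3.
Each alternative drops at least one matchup (B loses to H; C loses to B; D loses to B; F loses to B; G loses to B; H loses to C); the cycle B beats C beats H beats B rules out a Condorcet winner.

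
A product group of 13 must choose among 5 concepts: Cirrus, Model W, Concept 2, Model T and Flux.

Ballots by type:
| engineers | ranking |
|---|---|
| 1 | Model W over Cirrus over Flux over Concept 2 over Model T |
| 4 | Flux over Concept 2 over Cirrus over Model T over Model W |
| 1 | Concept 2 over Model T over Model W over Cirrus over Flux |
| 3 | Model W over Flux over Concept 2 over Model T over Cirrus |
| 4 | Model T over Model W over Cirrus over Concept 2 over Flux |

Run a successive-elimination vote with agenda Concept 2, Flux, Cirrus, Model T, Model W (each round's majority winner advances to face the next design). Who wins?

Round 1: Concept 2 vs Flux — 5–8, Flux advances.
Round 2: Flux vs Cirrus — 7–6, Flux advances.
Round 3: Flux vs Model T — 8–5, Flux advances.
Round 4: Flux vs Model W — 4–9, Model W advances.
The agenda winner is Model W.

Model W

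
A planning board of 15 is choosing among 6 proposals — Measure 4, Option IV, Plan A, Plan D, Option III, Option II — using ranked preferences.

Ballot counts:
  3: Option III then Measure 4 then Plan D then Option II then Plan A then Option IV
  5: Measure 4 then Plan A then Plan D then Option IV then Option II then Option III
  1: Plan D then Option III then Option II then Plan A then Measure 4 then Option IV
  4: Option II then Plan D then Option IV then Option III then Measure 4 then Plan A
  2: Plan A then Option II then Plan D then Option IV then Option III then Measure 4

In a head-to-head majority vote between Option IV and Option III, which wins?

Option IV

Ballots ranking Option IV above Option III: 5 + 4 + 2 = 11.
Ballots ranking Option III above Option IV: 15 − 11 = 4.
Option IV wins the head-to-head 11–4.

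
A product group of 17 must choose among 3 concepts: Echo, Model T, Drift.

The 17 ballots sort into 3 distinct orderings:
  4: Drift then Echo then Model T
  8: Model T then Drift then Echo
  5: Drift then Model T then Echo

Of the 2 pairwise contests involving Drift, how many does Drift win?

2

Drift against each rival (17 engineers):
Drift vs Echo: 17 to 0, Drift.
Drift vs Model T: Drift wins 9–8.
Drift beats Echo, Model T — 2 pairwise wins.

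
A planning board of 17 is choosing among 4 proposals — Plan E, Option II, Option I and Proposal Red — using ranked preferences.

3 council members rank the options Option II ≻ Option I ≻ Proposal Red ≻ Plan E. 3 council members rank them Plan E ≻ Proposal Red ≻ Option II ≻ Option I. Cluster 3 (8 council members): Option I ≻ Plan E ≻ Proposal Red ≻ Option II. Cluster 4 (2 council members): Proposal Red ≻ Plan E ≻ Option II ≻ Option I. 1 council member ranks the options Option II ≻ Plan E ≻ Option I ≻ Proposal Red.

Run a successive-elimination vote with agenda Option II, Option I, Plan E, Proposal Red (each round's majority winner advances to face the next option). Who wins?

Plan E

Round 1: Option II vs Option I — 9–8, Option II advances.
Round 2: Option II vs Plan E — 4–13, Plan E advances.
Round 3: Plan E vs Proposal Red — 12–5, Plan E advances.
The agenda winner is Plan E.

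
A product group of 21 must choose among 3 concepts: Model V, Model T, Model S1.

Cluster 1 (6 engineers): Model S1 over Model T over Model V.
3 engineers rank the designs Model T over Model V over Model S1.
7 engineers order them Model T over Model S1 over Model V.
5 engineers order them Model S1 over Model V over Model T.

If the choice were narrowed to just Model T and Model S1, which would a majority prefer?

Model S1

Ballots ranking Model T above Model S1: 3 + 7 = 10.
Ballots ranking Model S1 above Model T: 21 − 10 = 11.
Model S1 wins the head-to-head 11–10.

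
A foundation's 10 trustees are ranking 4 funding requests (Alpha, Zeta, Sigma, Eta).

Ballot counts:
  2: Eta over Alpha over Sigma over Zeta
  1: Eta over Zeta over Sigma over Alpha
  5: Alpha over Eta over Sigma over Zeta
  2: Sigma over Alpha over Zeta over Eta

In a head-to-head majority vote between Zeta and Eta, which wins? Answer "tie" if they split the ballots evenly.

Eta

Ballots ranking Zeta above Eta: 2.
Ballots ranking Eta above Zeta: 10 − 2 = 8.
Eta wins the head-to-head 8–2.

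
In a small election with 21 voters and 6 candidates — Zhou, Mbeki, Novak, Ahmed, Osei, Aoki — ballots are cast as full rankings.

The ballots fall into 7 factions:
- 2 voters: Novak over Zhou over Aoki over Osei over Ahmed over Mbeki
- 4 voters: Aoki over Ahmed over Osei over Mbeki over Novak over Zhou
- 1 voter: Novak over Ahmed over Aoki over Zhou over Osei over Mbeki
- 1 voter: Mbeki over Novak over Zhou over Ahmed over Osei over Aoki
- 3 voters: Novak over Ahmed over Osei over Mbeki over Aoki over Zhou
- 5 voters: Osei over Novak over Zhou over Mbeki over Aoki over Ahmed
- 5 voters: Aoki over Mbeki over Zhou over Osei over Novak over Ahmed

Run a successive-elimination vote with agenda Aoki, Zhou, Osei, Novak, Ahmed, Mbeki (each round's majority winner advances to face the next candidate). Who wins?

Novak

Round 1: Aoki vs Zhou — 13–8, Aoki advances.
Round 2: Aoki vs Osei — 12–9, Aoki advances.
Round 3: Aoki vs Novak — 9–12, Novak advances.
Round 4: Novak vs Ahmed — 17–4, Novak advances.
Round 5: Novak vs Mbeki — 11–10, Novak advances.
The agenda winner is Novak.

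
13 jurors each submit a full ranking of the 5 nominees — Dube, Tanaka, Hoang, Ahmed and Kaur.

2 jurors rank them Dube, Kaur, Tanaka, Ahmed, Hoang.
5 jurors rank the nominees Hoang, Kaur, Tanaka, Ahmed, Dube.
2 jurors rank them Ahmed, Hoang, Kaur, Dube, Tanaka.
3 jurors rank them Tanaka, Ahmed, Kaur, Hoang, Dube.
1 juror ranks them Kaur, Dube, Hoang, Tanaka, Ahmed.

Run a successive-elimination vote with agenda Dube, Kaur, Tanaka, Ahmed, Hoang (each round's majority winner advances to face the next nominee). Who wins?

Hoang

Round 1: Dube vs Kaur — 2–11, Kaur advances.
Round 2: Kaur vs Tanaka — 10–3, Kaur advances.
Round 3: Kaur vs Ahmed — 8–5, Kaur advances.
Round 4: Kaur vs Hoang — 6–7, Hoang advances.
The agenda winner is Hoang.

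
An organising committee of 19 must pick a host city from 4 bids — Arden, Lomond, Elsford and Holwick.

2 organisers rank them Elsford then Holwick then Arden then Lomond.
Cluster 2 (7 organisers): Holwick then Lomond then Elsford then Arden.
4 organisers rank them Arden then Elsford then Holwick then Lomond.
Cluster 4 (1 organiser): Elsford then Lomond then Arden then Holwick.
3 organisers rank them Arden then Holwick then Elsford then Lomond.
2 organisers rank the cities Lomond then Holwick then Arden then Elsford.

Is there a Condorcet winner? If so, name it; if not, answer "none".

Head-to-head results (19 organisers):
Arden vs Lomond: Lomond, 10–9.
Arden vs Elsford: Elsford wins 10–9.
Arden–Holwick: Holwick 11–8.
Lomond–Elsford: Elsford 10–9.
Lomond–Holwick: Holwick 16–3.
Elsford vs Holwick: Holwick, 12–7.
Holwick defeats every rival head-to-head and is the Condorcet winner.

Holwick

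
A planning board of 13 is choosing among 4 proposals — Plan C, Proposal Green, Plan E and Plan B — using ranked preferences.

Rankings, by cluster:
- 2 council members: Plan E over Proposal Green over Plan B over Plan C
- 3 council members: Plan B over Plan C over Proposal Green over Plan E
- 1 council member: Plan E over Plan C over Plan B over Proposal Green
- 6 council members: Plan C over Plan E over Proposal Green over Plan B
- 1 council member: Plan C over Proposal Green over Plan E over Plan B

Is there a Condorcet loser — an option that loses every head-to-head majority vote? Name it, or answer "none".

Head-to-head results (13 council members):
Plan C–Proposal Green: Plan C 11–2.
Plan C vs Plan E: 3+6+1 = 10 for Plan C, 3 for Plan E — Plan C by 10–3.
Plan C vs Plan B: Plan C wins 8–5.
Proposal Green vs Plan E: Plan E, 9–4.
Proposal Green–Plan B: Proposal Green 9–4.
Plan E vs Plan B: Plan E is ranked higher on 2+1+6+1 = 10 ballots, Plan B on 3. Plan E wins 10–3.
Plan B is beaten in every head-to-head and is the Condorcet loser.

Plan B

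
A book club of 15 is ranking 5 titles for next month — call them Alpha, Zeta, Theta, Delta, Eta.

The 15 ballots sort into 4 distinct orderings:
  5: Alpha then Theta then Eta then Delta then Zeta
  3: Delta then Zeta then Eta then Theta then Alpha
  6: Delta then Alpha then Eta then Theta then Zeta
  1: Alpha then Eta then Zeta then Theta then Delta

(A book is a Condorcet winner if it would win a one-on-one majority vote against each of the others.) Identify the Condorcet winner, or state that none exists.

Check each pair by majority over 15 ballots:
Alpha vs Zeta: Alpha wins 12–3.
Alpha vs Theta: Alpha, 12–3.
Alpha–Delta: Delta 9–6.
Alpha–Eta: Alpha 12–3.
Zeta vs Theta: Theta wins 11–4.
Zeta–Delta: Delta 14–1.
Zeta–Eta: Eta 12–3.
Theta vs Delta: Delta wins 9–6.
Theta vs Eta: Eta wins 10–5.
Delta vs Eta: Delta, 9–6.
Delta defeats every rival head-to-head and is the Condorcet winner.

Delta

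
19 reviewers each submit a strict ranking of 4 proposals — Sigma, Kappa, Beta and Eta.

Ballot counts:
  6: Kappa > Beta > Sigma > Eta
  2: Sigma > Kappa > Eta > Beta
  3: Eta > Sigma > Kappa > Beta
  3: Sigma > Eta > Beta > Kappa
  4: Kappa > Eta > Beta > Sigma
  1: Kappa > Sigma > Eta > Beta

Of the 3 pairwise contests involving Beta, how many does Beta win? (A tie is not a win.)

Beta against each rival (19 reviewers):
Beta vs Sigma: 6+4 = 10 for Beta, 9 for Sigma — Beta by 10–9.
Beta vs Kappa: Kappa wins 16–3.
Beta vs Eta: Beta is ranked higher on 6 ballots, Eta on 13. Eta wins 13–6.
Beta beats Sigma; loses to Kappa, Eta — 1 pairwise win.

1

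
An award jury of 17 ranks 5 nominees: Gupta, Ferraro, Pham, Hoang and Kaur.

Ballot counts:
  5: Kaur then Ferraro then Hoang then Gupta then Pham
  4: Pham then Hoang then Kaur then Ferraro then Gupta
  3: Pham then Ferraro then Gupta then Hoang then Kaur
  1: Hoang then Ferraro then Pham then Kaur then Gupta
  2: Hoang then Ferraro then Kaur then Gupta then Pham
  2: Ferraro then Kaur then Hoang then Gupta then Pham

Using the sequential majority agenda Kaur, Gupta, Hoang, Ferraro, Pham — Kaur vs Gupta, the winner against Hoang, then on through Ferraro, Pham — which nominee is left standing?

Round 1: Kaur vs Gupta — 14–3, Kaur advances.
Round 2: Kaur vs Hoang — 7–10, Hoang advances.
Round 3: Hoang vs Ferraro — 7–10, Ferraro advances.
Round 4: Ferraro vs Pham — 10–7, Ferraro advances.
Ferraro survives the agenda.

Ferraro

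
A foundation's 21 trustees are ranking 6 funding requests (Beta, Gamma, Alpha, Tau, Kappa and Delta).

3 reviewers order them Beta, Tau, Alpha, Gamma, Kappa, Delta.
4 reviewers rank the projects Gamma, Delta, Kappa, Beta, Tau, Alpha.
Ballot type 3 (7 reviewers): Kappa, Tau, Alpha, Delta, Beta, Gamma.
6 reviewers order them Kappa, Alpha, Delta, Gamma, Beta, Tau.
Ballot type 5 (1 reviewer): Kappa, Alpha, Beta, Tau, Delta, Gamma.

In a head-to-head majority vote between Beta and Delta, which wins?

Delta

Ballots ranking Beta above Delta: 3 + 1 = 4.
Ballots ranking Delta above Beta: 21 − 4 = 17.
Delta wins the head-to-head 17–4.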